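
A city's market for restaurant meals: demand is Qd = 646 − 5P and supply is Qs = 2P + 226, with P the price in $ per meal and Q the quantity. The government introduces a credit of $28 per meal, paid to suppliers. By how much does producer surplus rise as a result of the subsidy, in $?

Producer surplus rises by $7320.

Without the subsidy, 646 − 5P = 2P + 226 gives 7P = 420, so P* = $60 and Q* = 346.
With a per-unit subsidy paid to suppliers, each receives P + 28 per unit sold, so supply becomes Qs = 2(P + 28) + 226.
New equilibrium: consumers pay $52, suppliers receive $80, Q = 386. (Wedge: Pb − Ps = −28.)
ΔPS is the trapezoid between Q = 386 and Q = 346 of height $20: ½ · (346 + 386) · 20 = $7320.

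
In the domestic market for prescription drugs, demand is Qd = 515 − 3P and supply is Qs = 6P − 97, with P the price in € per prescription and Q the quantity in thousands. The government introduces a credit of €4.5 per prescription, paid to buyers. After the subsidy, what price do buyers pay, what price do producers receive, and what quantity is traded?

Buyers pay €65; producers receive €69.5; quantity = 320.

Without the subsidy, 515 − 3P = 6P − 97 gives 9P = 612, so P* = €68 and Q* = 311.
With a per-unit subsidy paid to buyers, each effectively pays P − 4.5, so demand becomes Qd = 515 − 3(P − 4.5).
New equilibrium: buyers pay €65, producers receive €69.5, Q = 320. (Wedge: Pb − Ps = −4.5.)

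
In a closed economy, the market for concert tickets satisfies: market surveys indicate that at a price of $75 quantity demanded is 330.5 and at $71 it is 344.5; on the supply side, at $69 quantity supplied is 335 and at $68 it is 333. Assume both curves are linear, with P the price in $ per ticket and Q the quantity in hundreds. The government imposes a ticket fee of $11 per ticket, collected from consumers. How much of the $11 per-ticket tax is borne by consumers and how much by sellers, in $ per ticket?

Consumers bear $4 per ticket; sellers bear $7 per ticket.

Demand slope: (344.5 − 330.5)/(71 − 75) = -3.5, so Qd = 593 − 3.5P.
Supply slope: (333 − 335)/(68 − 69) = 2, so Qs = 2P + 197.
Without the tax, 593 − 3.5P = 2P + 197 gives 5.5P = 396, so P* = $72 and Q* = 341.
With the tax collected from consumers, demand (in seller-price terms) shifts: Qd = 593 − 3.5(P + 11).
New equilibrium: consumers pay $76, sellers receive $65, Q = 327. (Wedge: Pb − Ps = 11.)
Burden on consumers: $4; on sellers: $7. (They sum to $11.)
The less price-elastic side of the market bears the larger share of a per-unit tax.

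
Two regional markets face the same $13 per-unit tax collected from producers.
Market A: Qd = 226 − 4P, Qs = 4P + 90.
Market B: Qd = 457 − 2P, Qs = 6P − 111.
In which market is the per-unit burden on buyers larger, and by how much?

Market B, by $3.25.

Market A: pre-tax P* = $17, Q* = 158; post-tax Q = 132; per-unit burden on buyers = $6.5.
Market B: pre-tax P* = $71, Q* = 315; post-tax Q = 295.5; per-unit burden on buyers = $9.75.
Difference: $6.5 vs $9.75 → market B is larger by $3.25.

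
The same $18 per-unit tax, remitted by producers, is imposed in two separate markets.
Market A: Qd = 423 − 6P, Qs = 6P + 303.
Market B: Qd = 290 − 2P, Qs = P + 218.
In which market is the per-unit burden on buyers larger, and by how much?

Market A: pre-tax P* = $10, Q* = 363; post-tax Q = 309; per-unit burden on buyers = $9.
Market B: pre-tax P* = $24, Q* = 242; post-tax Q = 230; per-unit burden on buyers = $6.
Difference: $9 vs $6 → market A is larger by $3.

Market A, by $3.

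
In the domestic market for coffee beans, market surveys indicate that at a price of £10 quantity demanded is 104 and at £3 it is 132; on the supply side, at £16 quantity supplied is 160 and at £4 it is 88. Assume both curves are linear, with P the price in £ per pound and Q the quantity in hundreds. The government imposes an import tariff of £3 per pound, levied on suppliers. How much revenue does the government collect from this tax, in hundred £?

Demand slope: (132 − 104)/(3 − 10) = -4, so Qd = 144 − 4P.
Supply slope: (88 − 160)/(4 − 16) = 6, so Qs = 6P + 64.
Without the tax, 144 − 4P = 6P + 64 gives 10P = 80, so P* = £8 and Q* = 112.
With the tax collected from suppliers, supply shifts: Qs = 6(P − 3) + 64.
New equilibrium: buyers pay £9.8, suppliers receive £6.8, Q = 104.8. (Wedge: Pb − Ps = 3.)
Revenue = t · Q = 3 · 104.8 = £314.4.

Tax revenue = £314.4 hundred.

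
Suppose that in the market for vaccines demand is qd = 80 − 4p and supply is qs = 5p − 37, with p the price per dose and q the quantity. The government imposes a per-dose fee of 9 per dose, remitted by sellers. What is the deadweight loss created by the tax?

Deadweight loss = 90.

Before the tax: set 80 − 4p = 5p − 37 → p* = 13, q* = 28.
With the tax collected from sellers, supply shifts: qs = 5(p − 9) − 37.
Solving gives q = 8 with consumers paying 18 and sellers receiving 9 (the 9 wedge).
Quantity falls by |ΔQ| = |28 − 8| = 20.
DWL = ½ · t · |ΔQ| = ½ · 9 · 20 = 90.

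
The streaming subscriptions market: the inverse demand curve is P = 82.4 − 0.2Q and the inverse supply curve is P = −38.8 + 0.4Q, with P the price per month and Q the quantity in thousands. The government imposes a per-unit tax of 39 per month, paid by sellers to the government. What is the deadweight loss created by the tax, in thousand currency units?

Inverting to Q(P) form: Qd = 412 − 5P; Qs = 2.5P + 97.
Without the tax, 412 − 5P = 2.5P + 97 gives 7.5P = 315, so P* = 42 and Q* = 202.
With the tax collected from sellers, supply shifts: Qs = 2.5(P − 39) + 97.
Solving gives Q = 137 with buyers paying 55 and sellers receiving 16 (the 39 wedge).
Quantity falls by |ΔQ| = |202 − 137| = 65.
DWL = ½ · t · |ΔQ| = ½ · 39 · 65 = 1267.5.

Deadweight loss = 1267.5 thousand.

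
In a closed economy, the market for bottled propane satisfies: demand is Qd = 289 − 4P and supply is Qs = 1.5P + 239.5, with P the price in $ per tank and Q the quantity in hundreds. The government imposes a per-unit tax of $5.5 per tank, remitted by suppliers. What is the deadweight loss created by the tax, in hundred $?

Deadweight loss = $16.5 hundred.

Before the tax: set 289 − 4P = 1.5P + 239.5 → P* = $9, Q* = 253.
With the tax collected from suppliers, supply shifts: Qs = 1.5(P − 5.5) + 239.5.
Solving gives Q = 247 with buyers paying $10.5 and suppliers receiving $5 (the $5.5 wedge).
Quantity falls by |ΔQ| = |253 − 247| = 6.
DWL = ½ · t · |ΔQ| = ½ · 5.5 · 6 = $16.5.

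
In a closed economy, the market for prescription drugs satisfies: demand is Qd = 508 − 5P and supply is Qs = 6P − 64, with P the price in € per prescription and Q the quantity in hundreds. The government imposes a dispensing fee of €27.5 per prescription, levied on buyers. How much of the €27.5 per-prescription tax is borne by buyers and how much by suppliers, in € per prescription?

Buyers bear €15 per prescription; suppliers bear €12.5 per prescription.

Without the tax, 508 − 5P = 6P − 64 gives 11P = 572, so P* = €52 and Q* = 248.
With the tax collected from buyers, demand (in seller-price terms) shifts: Qd = 508 − 5(P + 27.5).
Solving gives Q = 173 with buyers paying €67 and suppliers receiving €39.5 (the €27.5 wedge).
Burden on buyers: €15; on suppliers: €12.5. (They sum to €27.5.)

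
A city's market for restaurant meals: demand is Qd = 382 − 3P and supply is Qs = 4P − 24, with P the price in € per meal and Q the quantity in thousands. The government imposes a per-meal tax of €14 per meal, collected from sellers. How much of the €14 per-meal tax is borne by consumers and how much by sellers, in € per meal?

Before the tax: set 382 − 3P = 4P − 24 → P* = €58, Q* = 208.
With the tax collected from sellers, supply shifts: Qs = 4(P − 14) − 24.
Solving gives Q = 184 with consumers paying €66 and sellers receiving €52 (the €14 wedge).
Burden on consumers: €8; on sellers: €6. (They sum to €14.)
The less price-elastic side of the market bears the larger share of a per-unit tax.

Consumers bear €8 per meal; sellers bear €6 per meal.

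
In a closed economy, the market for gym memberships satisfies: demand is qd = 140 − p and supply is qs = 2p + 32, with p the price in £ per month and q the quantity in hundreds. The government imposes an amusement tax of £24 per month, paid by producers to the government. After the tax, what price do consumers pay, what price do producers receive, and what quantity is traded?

Consumers pay £52; producers receive £28; quantity = 88.

Without the tax, 140 − p = 2p + 32 gives 3p = 108, so p* = £36 and q* = 104.
With the tax collected from producers, supply shifts: qs = 2(p − 24) + 32.
New equilibrium: consumers pay £52, producers receive £28, q = 88. (Wedge: pb − ps = 24.)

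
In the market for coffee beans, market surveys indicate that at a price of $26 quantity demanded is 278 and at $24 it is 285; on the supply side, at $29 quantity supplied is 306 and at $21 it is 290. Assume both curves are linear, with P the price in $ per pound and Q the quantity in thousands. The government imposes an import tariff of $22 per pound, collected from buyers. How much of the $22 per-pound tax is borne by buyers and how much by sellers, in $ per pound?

Demand slope: (285 − 278)/(24 − 26) = -3.5, so Qd = 369 − 3.5P.
Supply slope: (290 − 306)/(21 − 29) = 2, so Qs = 2P + 248.
Without the tax, 369 − 3.5P = 2P + 248 gives 5.5P = 121, so P* = $22 and Q* = 292.
With the tax collected from buyers, demand (in seller-price terms) shifts: Qd = 369 − 3.5(P + 22).
Solving gives Q = 264 with buyers paying $30 and sellers receiving $8 (the $22 wedge).
Burden on buyers: $8; on sellers: $14. (They sum to $22.)
The less price-elastic side of the market bears the larger share of a per-unit tax.

Buyers bear $8 per pound; sellers bear $14 per pound.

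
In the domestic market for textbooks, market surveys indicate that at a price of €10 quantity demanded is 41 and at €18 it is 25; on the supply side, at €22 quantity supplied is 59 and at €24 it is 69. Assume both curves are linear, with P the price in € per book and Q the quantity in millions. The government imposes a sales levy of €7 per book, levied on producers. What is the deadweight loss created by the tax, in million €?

Demand slope: (25 − 41)/(18 − 10) = -2, so Qd = 61 − 2P.
Supply slope: (69 − 59)/(24 − 22) = 5, so Qs = 5P − 51.
Before the tax: set 61 − 2P = 5P − 51 → P* = €16, Q* = 29.
With the tax collected from producers, supply shifts: Qs = 5(P − 7) − 51.
Solving gives Q = 19 with buyers paying €21 and producers receiving €14 (the €7 wedge).
Quantity falls by |ΔQ| = |29 − 19| = 10.
DWL = ½ · t · |ΔQ| = ½ · 7 · 10 = €35.

Deadweight loss = €35 million.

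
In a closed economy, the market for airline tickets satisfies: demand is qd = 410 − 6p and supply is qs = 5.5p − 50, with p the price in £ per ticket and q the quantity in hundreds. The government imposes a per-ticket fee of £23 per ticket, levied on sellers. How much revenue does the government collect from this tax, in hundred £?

Tax revenue = £2392 hundred.

Before the tax: set 410 − 6p = 5.5p − 50 → p* = £40, q* = 170.
With the tax collected from sellers, supply shifts: qs = 5.5(p − 23) − 50.
Solving gives q = 104 with consumers paying £51 and sellers receiving £28 (the £23 wedge).
Revenue = t · Q = 23 · 104 = £2392.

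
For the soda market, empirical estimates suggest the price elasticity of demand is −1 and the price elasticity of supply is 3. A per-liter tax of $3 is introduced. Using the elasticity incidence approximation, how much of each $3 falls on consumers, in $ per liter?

Consumers bear ≈ $2.25 per liter.

Incidence ratio: consumers' share ≈ εs / (εs + |εd|) = 3 / (3 + 1) = 0.75.
So consumers bear ≈ 0.75 × $3 = $2.25; suppliers bear $0.75.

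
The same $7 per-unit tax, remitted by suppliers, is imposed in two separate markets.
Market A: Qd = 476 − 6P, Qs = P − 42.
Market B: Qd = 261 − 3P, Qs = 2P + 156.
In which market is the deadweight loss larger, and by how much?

Market B, by $8.4.

Market A: pre-tax P* = $74, Q* = 32; post-tax Q = 26; deadweight loss = $21.
Market B: pre-tax P* = $21, Q* = 198; post-tax Q = 189.6; deadweight loss = $29.4.
Difference: $21 vs $29.4 → market B is larger by $8.4.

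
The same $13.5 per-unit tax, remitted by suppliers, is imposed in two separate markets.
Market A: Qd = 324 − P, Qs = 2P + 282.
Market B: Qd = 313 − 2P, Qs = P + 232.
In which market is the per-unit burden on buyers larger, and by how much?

Market A: pre-tax P* = $14, Q* = 310; post-tax Q = 301; per-unit burden on buyers = $9.
Market B: pre-tax P* = $27, Q* = 259; post-tax Q = 250; per-unit burden on buyers = $4.5.
Difference: $9 vs $4.5 → market A is larger by $4.5.

Market A, by $4.5.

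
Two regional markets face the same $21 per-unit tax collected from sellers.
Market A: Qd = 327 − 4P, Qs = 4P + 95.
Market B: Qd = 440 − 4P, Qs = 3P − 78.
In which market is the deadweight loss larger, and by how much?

Market A: pre-tax P* = $29, Q* = 211; post-tax Q = 169; deadweight loss = $441.
Market B: pre-tax P* = $74, Q* = 144; post-tax Q = 108; deadweight loss = $378.
Difference: $441 vs $378 → market A is larger by $63.

Market A, by $63.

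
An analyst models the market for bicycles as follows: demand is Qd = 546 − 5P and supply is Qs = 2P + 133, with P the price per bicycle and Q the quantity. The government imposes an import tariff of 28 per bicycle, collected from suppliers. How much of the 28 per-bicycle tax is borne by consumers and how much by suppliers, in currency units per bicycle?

Without the tax, 546 − 5P = 2P + 133 gives 7P = 413, so P* = 59 and Q* = 251.
With the tax collected from suppliers, supply shifts: Qs = 2(P − 28) + 133.
New equilibrium: consumers pay 67, suppliers receive 39, Q = 211. (Wedge: Pb − Ps = 28.)
Burden on consumers: 8; on suppliers: 20. (They sum to 28.)
The less price-elastic side of the market bears the larger share of a per-unit tax.

Consumers bear 8 per bicycle; suppliers bear 20 per bicycle.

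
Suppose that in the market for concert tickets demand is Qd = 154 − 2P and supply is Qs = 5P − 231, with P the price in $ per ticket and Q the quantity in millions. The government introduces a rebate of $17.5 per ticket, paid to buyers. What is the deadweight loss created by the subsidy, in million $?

Deadweight loss = $218.75 million.

Without the subsidy, 154 − 2P = 5P − 231 gives 7P = 385, so P* = $55 and Q* = 44.
With a per-unit subsidy paid to buyers, each effectively pays P − 17.5, so demand becomes Qd = 154 − 2(P − 17.5).
New equilibrium: buyers pay $42.5, producers receive $60, Q = 69. (Wedge: Pb − Ps = −17.5.)
Quantity rises by |ΔQ| = |44 − 69| = 25.
DWL = ½ · t · |ΔQ| = ½ · 17.5 · 25 = $218.75.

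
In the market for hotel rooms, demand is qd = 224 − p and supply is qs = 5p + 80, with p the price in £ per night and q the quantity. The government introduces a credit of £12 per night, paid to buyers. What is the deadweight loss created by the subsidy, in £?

Deadweight loss = £60.

Without the subsidy, 224 − p = 5p + 80 gives 6p = 144, so p* = £24 and q* = 200.
With a per-unit subsidy paid to buyers, each effectively pays p − 12, so demand becomes qd = 224 − (p − 12).
Solving gives q = 210 with buyers paying £14 and sellers receiving £26 (the £12 wedge).
Quantity rises by |ΔQ| = |200 − 210| = 10.
DWL = ½ · t · |ΔQ| = ½ · 12 · 10 = £60.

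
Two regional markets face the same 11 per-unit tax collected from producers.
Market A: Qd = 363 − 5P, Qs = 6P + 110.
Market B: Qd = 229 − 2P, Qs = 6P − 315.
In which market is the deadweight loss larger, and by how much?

Market A, by 74.25.

Market A: pre-tax P* = 23, Q* = 248; post-tax Q = 218; deadweight loss = 165.
Market B: pre-tax P* = 68, Q* = 93; post-tax Q = 76.5; deadweight loss = 90.75.
Difference: 165 vs 90.75 → market A is larger by 74.25.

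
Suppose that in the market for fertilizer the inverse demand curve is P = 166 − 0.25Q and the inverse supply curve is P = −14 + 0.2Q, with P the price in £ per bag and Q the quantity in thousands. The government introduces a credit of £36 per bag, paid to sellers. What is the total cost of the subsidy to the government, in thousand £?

Government outlay = £17280 thousand.

Inverting to Q(P) form: Qd = 664 − 4P; Qs = 5P + 70.
Before the subsidy: set 664 − 4P = 5P + 70 → P* = £66, Q* = 400.
With a per-unit subsidy paid to sellers, each receives P + 36 per unit sold, so supply becomes Qs = 5(P + 36) + 70.
Solving gives Q = 480 with buyers paying £46 and sellers receiving £82 (the £36 wedge).
Outlay = t · Q = 36 · 480 = £17280.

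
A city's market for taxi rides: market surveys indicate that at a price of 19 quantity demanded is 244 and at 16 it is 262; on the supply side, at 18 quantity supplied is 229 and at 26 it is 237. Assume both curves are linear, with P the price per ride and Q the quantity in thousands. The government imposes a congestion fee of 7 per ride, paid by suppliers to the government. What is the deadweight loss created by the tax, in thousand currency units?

Deadweight loss = 21 thousand.

Demand slope: (262 − 244)/(16 − 19) = -6, so Qd = 358 − 6P.
Supply slope: (237 − 229)/(26 − 18) = 1, so Qs = P + 211.
Without the tax, 358 − 6P = P + 211 gives 7P = 147, so P* = 21 and Q* = 232.
With the tax collected from suppliers, supply shifts: Qs = (P − 7) + 211.
Solving gives Q = 226 with buyers paying 22 and suppliers receiving 15 (the 7 wedge).
Quantity falls by |ΔQ| = |232 − 226| = 6.
DWL = ½ · t · |ΔQ| = ½ · 7 · 6 = 21.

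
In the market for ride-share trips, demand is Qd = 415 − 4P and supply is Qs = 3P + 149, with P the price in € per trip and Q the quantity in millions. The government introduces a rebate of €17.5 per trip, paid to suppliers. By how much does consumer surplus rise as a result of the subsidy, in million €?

Consumer surplus rises by €2085 million.

Before the subsidy: set 415 − 4P = 3P + 149 → P* = €38, Q* = 263.
With a per-unit subsidy paid to suppliers, each receives P + 17.5 per unit sold, so supply becomes Qs = 3(P + 17.5) + 149.
Solving gives Q = 293 with buyers paying €30.5 and suppliers receiving €48 (the €17.5 wedge).
ΔCS is the trapezoid between Q = 293 and Q = 263 of height €7.5: ½ · (263 + 293) · 7.5 = €2085.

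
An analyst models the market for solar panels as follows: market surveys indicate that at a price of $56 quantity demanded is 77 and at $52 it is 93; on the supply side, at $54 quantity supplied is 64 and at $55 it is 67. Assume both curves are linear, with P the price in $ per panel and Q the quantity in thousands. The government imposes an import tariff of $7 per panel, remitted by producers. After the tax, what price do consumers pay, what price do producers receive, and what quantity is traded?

Consumers pay $60; producers receive $53; quantity = 61.

Demand slope: (93 − 77)/(52 − 56) = -4, so Qd = 301 − 4P.
Supply slope: (67 − 64)/(55 − 54) = 3, so Qs = 3P − 98.
Before the tax: set 301 − 4P = 3P − 98 → P* = $57, Q* = 73.
With the tax collected from producers, supply shifts: Qs = 3(P − 7) − 98.
Solving gives Q = 61 with consumers paying $60 and producers receiving $53 (the $7 wedge).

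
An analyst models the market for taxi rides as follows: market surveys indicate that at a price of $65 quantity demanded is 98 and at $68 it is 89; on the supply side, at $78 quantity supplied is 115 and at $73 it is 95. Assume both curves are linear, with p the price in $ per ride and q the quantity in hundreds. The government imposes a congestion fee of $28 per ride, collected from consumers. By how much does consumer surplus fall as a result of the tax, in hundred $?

Consumer surplus falls by $944 hundred.

Demand slope: (89 − 98)/(68 − 65) = -3, so qd = 293 − 3p.
Supply slope: (95 − 115)/(73 − 78) = 4, so qs = 4p − 197.
Before the tax: set 293 − 3p = 4p − 197 → p* = $70, q* = 83.
With the tax collected from consumers, demand (in seller-price terms) shifts: qd = 293 − 3(p + 28).
New equilibrium: consumers pay $86, sellers receive $58, q = 35. (Wedge: pb − ps = 28.)
ΔCS is the trapezoid between Q = 35 and Q = 83 of height $16: ½ · (83 + 35) · 16 = $944.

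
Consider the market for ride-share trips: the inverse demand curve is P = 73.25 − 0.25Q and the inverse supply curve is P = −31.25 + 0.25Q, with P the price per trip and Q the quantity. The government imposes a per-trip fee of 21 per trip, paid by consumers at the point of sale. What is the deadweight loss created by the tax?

Inverting to Q(P) form: Qd = 293 − 4P; Qs = 4P + 125.
Before the tax: set 293 − 4P = 4P + 125 → P* = 21, Q* = 209.
With the tax collected from consumers, demand (in seller-price terms) shifts: Qd = 293 − 4(P + 21).
Solving gives Q = 167 with consumers paying 31.5 and sellers receiving 10.5 (the 21 wedge).
Quantity falls by |ΔQ| = |209 − 167| = 42.
DWL = ½ · t · |ΔQ| = ½ · 21 · 42 = 441.

Deadweight loss = 441.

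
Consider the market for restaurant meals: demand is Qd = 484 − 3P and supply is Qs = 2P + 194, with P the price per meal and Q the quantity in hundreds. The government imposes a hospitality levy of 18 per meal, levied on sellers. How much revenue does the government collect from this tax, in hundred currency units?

Tax revenue = 5191.2 hundred.

Without the tax, 484 − 3P = 2P + 194 gives 5P = 290, so P* = 58 and Q* = 310.
With the tax collected from sellers, supply shifts: Qs = 2(P − 18) + 194.
Solving gives Q = 288.4 with consumers paying 65.2 and sellers receiving 47.2 (the 18 wedge).
Revenue = t · Q = 18 · 288.4 = 5191.2.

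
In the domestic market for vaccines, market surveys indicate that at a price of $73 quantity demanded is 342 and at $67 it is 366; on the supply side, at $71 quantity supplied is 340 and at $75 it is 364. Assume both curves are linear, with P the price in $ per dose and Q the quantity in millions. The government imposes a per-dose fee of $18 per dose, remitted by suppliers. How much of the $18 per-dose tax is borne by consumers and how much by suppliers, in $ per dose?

Demand slope: (366 − 342)/(67 − 73) = -4, so Qd = 634 − 4P.
Supply slope: (364 − 340)/(75 − 71) = 6, so Qs = 6P − 86.
Before the tax: set 634 − 4P = 6P − 86 → P* = $72, Q* = 346.
With the tax collected from suppliers, supply shifts: Qs = 6(P − 18) − 86.
Solving gives Q = 302.8 with consumers paying $82.8 and suppliers receiving $64.8 (the $18 wedge).
Burden on consumers: $10.8; on suppliers: $7.2. (They sum to $18.)
The less price-elastic side of the market bears the larger share of a per-unit tax.

Consumers bear $10.8 per dose; suppliers bear $7.2 per dose.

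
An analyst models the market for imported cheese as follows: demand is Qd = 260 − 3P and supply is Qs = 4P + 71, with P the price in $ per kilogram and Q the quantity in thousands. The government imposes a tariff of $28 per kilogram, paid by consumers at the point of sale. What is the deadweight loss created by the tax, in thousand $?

Deadweight loss = $672 thousand.

Without the tax, 260 − 3P = 4P + 71 gives 7P = 189, so P* = $27 and Q* = 179.
With the tax collected from consumers, demand (in seller-price terms) shifts: Qd = 260 − 3(P + 28).
New equilibrium: consumers pay $43, producers receive $15, Q = 131. (Wedge: Pb − Ps = 28.)
Quantity falls by |ΔQ| = |179 − 131| = 48.
DWL = ½ · t · |ΔQ| = ½ · 28 · 48 = $672.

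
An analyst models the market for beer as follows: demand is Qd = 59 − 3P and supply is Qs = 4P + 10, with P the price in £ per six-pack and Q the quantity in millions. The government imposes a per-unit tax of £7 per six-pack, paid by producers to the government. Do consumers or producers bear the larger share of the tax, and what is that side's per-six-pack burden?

Before the tax: set 59 − 3P = 4P + 10 → P* = £7, Q* = 38.
With the tax collected from producers, supply shifts: Qs = 4(P − 7) + 10.
Solving gives Q = 26 with consumers paying £11 and producers receiving £4 (the £7 wedge).
Per-six-pack burden: consumers £4, producers £3.
Consumers take the larger share because demand is less price-elastic here (demand slope 3 vs supply slope 4).
The less price-elastic side of the market bears the larger share of a per-unit tax.

Consumers bear the larger share: £4 per six-pack.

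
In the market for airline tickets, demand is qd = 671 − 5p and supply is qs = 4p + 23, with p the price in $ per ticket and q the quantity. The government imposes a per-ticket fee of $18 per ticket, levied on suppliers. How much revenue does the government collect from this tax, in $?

Without the tax, 671 − 5p = 4p + 23 gives 9p = 648, so p* = $72 and q* = 311.
With the tax collected from suppliers, supply shifts: qs = 4(p − 18) + 23.
Solving gives q = 271 with buyers paying $80 and suppliers receiving $62 (the $18 wedge).
Revenue = t · Q = 18 · 271 = $4878.

Tax revenue = $4878.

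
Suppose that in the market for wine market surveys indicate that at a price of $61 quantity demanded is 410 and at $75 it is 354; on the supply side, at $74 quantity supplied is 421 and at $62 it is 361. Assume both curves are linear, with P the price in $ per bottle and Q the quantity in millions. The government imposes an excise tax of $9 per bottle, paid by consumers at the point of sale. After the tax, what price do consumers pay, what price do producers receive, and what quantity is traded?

Consumers pay $72; producers receive $63; quantity = 366.

Demand slope: (354 − 410)/(75 − 61) = -4, so Qd = 654 − 4P.
Supply slope: (361 − 421)/(62 − 74) = 5, so Qs = 5P + 51.
Without the tax, 654 − 4P = 5P + 51 gives 9P = 603, so P* = $67 and Q* = 386.
With the tax collected from consumers, demand (in seller-price terms) shifts: Qd = 654 − 4(P + 9).
Solving gives Q = 366 with consumers paying $72 and producers receiving $63 (the $9 wedge).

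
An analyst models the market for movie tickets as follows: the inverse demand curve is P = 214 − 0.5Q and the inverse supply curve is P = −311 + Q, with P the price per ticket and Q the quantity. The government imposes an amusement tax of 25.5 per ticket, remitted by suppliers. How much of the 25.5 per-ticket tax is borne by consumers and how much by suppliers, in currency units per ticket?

Rewrite in direct form: Qd = 428 − 2P and Qs = P + 311.
Without the tax, 428 − 2P = P + 311 gives 3P = 117, so P* = 39 and Q* = 350.
With the tax collected from suppliers, supply shifts: Qs = (P − 25.5) + 311.
New equilibrium: consumers pay 47.5, suppliers receive 22, Q = 333. (Wedge: Pb − Ps = 25.5.)
Burden on consumers: 8.5; on suppliers: 17. (They sum to 25.5.)

Consumers bear 8.5 per ticket; suppliers bear 17 per ticket.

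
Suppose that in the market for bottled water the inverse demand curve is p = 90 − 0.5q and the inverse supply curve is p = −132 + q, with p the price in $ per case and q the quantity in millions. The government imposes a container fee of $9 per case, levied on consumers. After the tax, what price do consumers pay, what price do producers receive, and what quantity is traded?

Consumers pay $19; producers receive $10; quantity = 142.

Inverting to q(p) form: qd = 180 − 2p; qs = p + 132.
Without the tax, 180 − 2p = p + 132 gives 3p = 48, so p* = $16 and q* = 148.
With the tax collected from consumers, demand (in seller-price terms) shifts: qd = 180 − 2(p + 9).
New equilibrium: consumers pay $19, producers receive $10, q = 142. (Wedge: pb − ps = 9.)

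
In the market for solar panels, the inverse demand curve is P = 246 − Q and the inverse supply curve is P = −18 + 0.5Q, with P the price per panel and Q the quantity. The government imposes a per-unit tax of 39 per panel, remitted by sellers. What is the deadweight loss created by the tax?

Deadweight loss = 507.

Inverting to Q(P) form: Qd = 246 − P; Qs = 2P + 36.
Without the tax, 246 − P = 2P + 36 gives 3P = 210, so P* = 70 and Q* = 176.
With the tax collected from sellers, supply shifts: Qs = 2(P − 39) + 36.
Solving gives Q = 150 with buyers paying 96 and sellers receiving 57 (the 39 wedge).
Quantity falls by |ΔQ| = |176 − 150| = 26.
DWL = ½ · t · |ΔQ| = ½ · 39 · 26 = 507.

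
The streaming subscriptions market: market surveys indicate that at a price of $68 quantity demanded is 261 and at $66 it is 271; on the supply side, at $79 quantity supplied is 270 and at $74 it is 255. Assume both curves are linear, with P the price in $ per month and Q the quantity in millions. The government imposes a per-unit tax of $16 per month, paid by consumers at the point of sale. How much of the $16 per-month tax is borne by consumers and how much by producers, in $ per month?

Consumers bear $6 per month; producers bear $10 per month.

Demand slope: (271 − 261)/(66 − 68) = -5, so Qd = 601 − 5P.
Supply slope: (255 − 270)/(74 − 79) = 3, so Qs = 3P + 33.
Before the tax: set 601 − 5P = 3P + 33 → P* = $71, Q* = 246.
With the tax collected from consumers, demand (in seller-price terms) shifts: Qd = 601 − 5(P + 16).
New equilibrium: consumers pay $77, producers receive $61, Q = 216. (Wedge: Pb − Ps = 16.)
Burden on consumers: $6; on producers: $10. (They sum to $16.)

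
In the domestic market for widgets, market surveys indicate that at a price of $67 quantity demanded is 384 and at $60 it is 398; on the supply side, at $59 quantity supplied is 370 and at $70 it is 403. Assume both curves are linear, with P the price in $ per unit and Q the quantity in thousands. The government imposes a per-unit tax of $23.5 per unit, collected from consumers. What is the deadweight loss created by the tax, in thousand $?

Demand slope: (398 − 384)/(60 − 67) = -2, so Qd = 518 − 2P.
Supply slope: (403 − 370)/(70 − 59) = 3, so Qs = 3P + 193.
Without the tax, 518 − 2P = 3P + 193 gives 5P = 325, so P* = $65 and Q* = 388.
With the tax collected from consumers, demand (in seller-price terms) shifts: Qd = 518 − 2(P + 23.5).
Solving gives Q = 359.8 with consumers paying $79.1 and producers receiving $55.6 (the $23.5 wedge).
Quantity falls by |ΔQ| = |388 − 359.8| = 28.2.
DWL = ½ · t · |ΔQ| = ½ · 23.5 · 28.2 = $331.35.

Deadweight loss = $331.35 thousand.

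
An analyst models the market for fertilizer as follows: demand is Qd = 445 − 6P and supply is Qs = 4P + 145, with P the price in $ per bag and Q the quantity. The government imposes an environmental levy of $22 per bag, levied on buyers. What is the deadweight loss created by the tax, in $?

Without the tax, 445 − 6P = 4P + 145 gives 10P = 300, so P* = $30 and Q* = 265.
With the tax collected from buyers, demand (in seller-price terms) shifts: Qd = 445 − 6(P + 22).
New equilibrium: buyers pay $38.8, sellers receive $16.8, Q = 212.2. (Wedge: Pb − Ps = 22.)
Quantity falls by |ΔQ| = |265 − 212.2| = 52.8.
DWL = ½ · t · |ΔQ| = ½ · 22 · 52.8 = $580.8.

Deadweight loss = $580.8.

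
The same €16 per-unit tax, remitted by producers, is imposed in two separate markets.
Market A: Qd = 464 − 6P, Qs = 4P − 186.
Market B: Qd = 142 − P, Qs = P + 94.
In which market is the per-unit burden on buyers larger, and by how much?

Market A: pre-tax P* = €65, Q* = 74; post-tax Q = 35.6; per-unit burden on buyers = €6.4.
Market B: pre-tax P* = €24, Q* = 118; post-tax Q = 110; per-unit burden on buyers = €8.
Difference: €6.4 vs €8 → market B is larger by €1.6.

Market B, by €1.6.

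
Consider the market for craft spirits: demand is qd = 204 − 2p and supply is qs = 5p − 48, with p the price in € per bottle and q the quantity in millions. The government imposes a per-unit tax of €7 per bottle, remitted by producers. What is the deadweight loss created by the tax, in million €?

Deadweight loss = €35 million.

Without the tax, 204 − 2p = 5p − 48 gives 7p = 252, so p* = €36 and q* = 132.
With the tax collected from producers, supply shifts: qs = 5(p − 7) − 48.
Solving gives q = 122 with buyers paying €41 and producers receiving €34 (the €7 wedge).
Quantity falls by |ΔQ| = |132 − 122| = 10.
DWL = ½ · t · |ΔQ| = ½ · 7 · 10 = €35.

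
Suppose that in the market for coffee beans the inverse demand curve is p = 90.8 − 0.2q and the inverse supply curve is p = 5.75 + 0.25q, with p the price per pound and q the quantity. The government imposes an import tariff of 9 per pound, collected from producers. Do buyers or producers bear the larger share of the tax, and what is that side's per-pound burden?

Producers bear the larger share: 5 per pound.

Inverting to q(p) form: qd = 454 − 5p; qs = 4p − 23.
Without the tax, 454 − 5p = 4p − 23 gives 9p = 477, so p* = 53 and q* = 189.
With the tax collected from producers, supply shifts: qs = 4(p − 9) − 23.
New equilibrium: buyers pay 57, producers receive 48, q = 169. (Wedge: pb − ps = 9.)
Per-pound burden: buyers 4, producers 5.
Producers take the larger share because supply is less price-elastic here (demand slope 5 vs supply slope 4).
The less price-elastic side of the market bears the larger share of a per-unit tax.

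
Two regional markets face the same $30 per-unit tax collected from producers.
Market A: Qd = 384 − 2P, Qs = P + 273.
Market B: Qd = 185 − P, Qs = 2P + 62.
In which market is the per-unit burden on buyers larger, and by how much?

Market B, by $10.

Market A: pre-tax P* = $37, Q* = 310; post-tax Q = 290; per-unit burden on buyers = $10.
Market B: pre-tax P* = $41, Q* = 144; post-tax Q = 124; per-unit burden on buyers = $20.
Difference: $10 vs $20 → market B is larger by $10.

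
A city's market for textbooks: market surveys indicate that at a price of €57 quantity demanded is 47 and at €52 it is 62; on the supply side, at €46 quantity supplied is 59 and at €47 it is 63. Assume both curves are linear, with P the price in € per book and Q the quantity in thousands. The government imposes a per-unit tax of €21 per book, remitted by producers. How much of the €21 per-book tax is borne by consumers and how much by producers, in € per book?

Consumers bear €12 per book; producers bear €9 per book.

Demand slope: (62 − 47)/(52 − 57) = -3, so Qd = 218 − 3P.
Supply slope: (63 − 59)/(47 − 46) = 4, so Qs = 4P − 125.
Without the tax, 218 − 3P = 4P − 125 gives 7P = 343, so P* = €49 and Q* = 71.
With the tax collected from producers, supply shifts: Qs = 4(P − 21) − 125.
New equilibrium: consumers pay €61, producers receive €40, Q = 35. (Wedge: Pb − Ps = 21.)
Burden on consumers: €12; on producers: €9. (They sum to €21.)
The less price-elastic side of the market bears the larger share of a per-unit tax.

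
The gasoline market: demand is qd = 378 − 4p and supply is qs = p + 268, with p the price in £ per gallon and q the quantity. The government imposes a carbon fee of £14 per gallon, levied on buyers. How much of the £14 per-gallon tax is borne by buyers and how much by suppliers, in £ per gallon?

Without the tax, 378 − 4p = p + 268 gives 5p = 110, so p* = £22 and q* = 290.
With the tax collected from buyers, demand (in seller-price terms) shifts: qd = 378 − 4(p + 14).
New equilibrium: buyers pay £24.8, suppliers receive £10.8, q = 278.8. (Wedge: pb − ps = 14.)
Burden on buyers: £2.8; on suppliers: £11.2. (They sum to £14.)

Buyers bear £2.8 per gallon; suppliers bear £11.2 per gallon.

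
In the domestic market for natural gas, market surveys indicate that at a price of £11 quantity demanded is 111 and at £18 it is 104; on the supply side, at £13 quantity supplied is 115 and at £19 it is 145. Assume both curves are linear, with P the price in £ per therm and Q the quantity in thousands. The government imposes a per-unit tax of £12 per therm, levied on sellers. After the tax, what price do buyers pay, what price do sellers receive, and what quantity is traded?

Buyers pay £22; sellers receive £10; quantity = 100.

Demand slope: (104 − 111)/(18 − 11) = -1, so Qd = 122 − P.
Supply slope: (145 − 115)/(19 − 13) = 5, so Qs = 5P + 50.
Without the tax, 122 − P = 5P + 50 gives 6P = 72, so P* = £12 and Q* = 110.
With the tax collected from sellers, supply shifts: Qs = 5(P − 12) + 50.
New equilibrium: buyers pay £22, sellers receive £10, Q = 100. (Wedge: Pb − Ps = 12.)
The less price-elastic side of the market bears the larger share of a per-unit tax.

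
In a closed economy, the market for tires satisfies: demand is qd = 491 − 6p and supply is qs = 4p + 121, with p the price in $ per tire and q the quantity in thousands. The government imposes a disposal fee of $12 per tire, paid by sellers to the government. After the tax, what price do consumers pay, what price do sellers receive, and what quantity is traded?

Consumers pay $41.8; sellers receive $29.8; quantity = 240.2.

Without the tax, 491 − 6p = 4p + 121 gives 10p = 370, so p* = $37 and q* = 269.
With the tax collected from sellers, supply shifts: qs = 4(p − 12) + 121.
Solving gives q = 240.2 with consumers paying $41.8 and sellers receiving $29.8 (the $12 wedge).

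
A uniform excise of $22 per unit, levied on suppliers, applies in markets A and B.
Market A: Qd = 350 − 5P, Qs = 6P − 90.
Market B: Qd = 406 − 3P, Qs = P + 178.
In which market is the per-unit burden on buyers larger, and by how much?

Market A: pre-tax P* = $40, Q* = 150; post-tax Q = 90; per-unit burden on buyers = $12.
Market B: pre-tax P* = $57, Q* = 235; post-tax Q = 218.5; per-unit burden on buyers = $5.5.
Difference: $12 vs $5.5 → market A is larger by $6.5.

Market A, by $6.5.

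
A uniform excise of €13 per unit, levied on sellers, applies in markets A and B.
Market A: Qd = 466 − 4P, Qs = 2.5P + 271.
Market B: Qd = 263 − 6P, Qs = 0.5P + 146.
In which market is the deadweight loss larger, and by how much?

Market A, by €91.

Market A: pre-tax P* = €30, Q* = 346; post-tax Q = 326; deadweight loss = €130.
Market B: pre-tax P* = €18, Q* = 155; post-tax Q = 149; deadweight loss = €39.
Difference: €130 vs €39 → market A is larger by €91.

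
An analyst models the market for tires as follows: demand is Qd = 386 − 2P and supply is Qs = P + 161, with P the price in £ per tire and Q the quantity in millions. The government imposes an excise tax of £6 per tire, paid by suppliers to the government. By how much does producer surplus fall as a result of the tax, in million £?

Producer surplus falls by £936 million.

Before the tax: set 386 − 2P = P + 161 → P* = £75, Q* = 236.
With the tax collected from suppliers, supply shifts: Qs = (P − 6) + 161.
Solving gives Q = 232 with buyers paying £77 and suppliers receiving £71 (the £6 wedge).
ΔPS is the trapezoid between Q = 232 and Q = 236 of height £4: ½ · (236 + 232) · 4 = £936.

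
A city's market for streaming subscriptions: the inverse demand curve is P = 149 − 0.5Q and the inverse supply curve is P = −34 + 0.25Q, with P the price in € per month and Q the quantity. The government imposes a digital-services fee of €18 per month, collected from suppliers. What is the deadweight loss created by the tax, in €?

Deadweight loss = €216.

Rewrite in direct form: Qd = 298 − 2P and Qs = 4P + 136.
Without the tax, 298 − 2P = 4P + 136 gives 6P = 162, so P* = €27 and Q* = 244.
With the tax collected from suppliers, supply shifts: Qs = 4(P − 18) + 136.
Solving gives Q = 220 with consumers paying €39 and suppliers receiving €21 (the €18 wedge).
Quantity falls by |ΔQ| = |244 − 220| = 24.
DWL = ½ · t · |ΔQ| = ½ · 18 · 24 = €216.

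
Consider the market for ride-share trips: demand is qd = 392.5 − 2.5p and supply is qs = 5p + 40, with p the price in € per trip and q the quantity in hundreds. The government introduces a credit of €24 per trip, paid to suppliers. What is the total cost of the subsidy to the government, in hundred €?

Without the subsidy, 392.5 − 2.5p = 5p + 40 gives 7.5p = 352.5, so p* = €47 and q* = 275.
With a per-unit subsidy paid to suppliers, each receives p + 24 per unit sold, so supply becomes qs = 5(p + 24) + 40.
New equilibrium: consumers pay €31, suppliers receive €55, q = 315. (Wedge: pb − ps = −24.)
Outlay = t · Q = 24 · 315 = €7560.

Government outlay = €7560 hundred.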